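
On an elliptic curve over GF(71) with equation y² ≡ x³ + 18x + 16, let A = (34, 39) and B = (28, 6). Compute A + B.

(34, 39) + (28, 6). λ = (6 - 39)/(28 - 34) ≡ 38/65 mod 71. 65⁻¹ ≡ 59 (mod 71) since 65·59 = 3835 ≡ 1, so λ ≡ 41.
  x = λ² - 34 - 28 = 1681 - 62 ≡ 57; y = λ·(34 - 57) - 39 ≡ 12. → (57, 12)

(57, 12)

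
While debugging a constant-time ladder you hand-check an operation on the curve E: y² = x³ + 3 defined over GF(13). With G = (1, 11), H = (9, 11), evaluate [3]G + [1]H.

(9, 11)

First 3G:
Repeated addition: build up to 3G.
2G: tangent at (1, 11): λ = (3·1² + 0)/(2·11) ≡ 3/9. 9⁻¹ ≡ 3 (mod 13) since 9·3 = 27 ≡ 1, so λ ≡ 3·3 ≡ 9.
  x = λ² - 1 - 1 = 81 - 2 ≡ 1; y = λ·(1 - 1) - 11 ≡ 2. → (1, 2)
3G: (1, 2) + (1, 11): same x and y₁ ≡ -y₂, so the sum is 𝒪.
3G = 𝒪.
Finally 3G + H:
𝒪 + (9, 11) = (9, 11) (identity).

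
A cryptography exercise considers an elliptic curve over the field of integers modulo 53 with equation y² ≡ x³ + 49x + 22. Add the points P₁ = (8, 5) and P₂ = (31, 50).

(3, 14)

(8, 5) + (31, 50). λ = (50 - 5)/(31 - 8) ≡ 45/23 mod 53. 23⁻¹ ≡ 30 (mod 53) since 23·30 = 690 ≡ 1, so λ ≡ 25.
  x = λ² - 8 - 31 = 625 - 39 ≡ 3; y = λ·(8 - 3) - 5 ≡ 14. → (3, 14)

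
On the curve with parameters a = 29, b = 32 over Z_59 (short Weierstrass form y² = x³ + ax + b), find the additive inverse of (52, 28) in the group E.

(52, 31)

-(52, 28) = (52, -28 mod 59) = (52, 31).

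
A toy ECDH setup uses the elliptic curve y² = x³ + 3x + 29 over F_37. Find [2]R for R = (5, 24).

(36, 32)

tangent at (5, 24): λ = (3·5² + 3)/(2·24) ≡ 4/11. 11⁻¹ ≡ 27 (mod 37), so λ ≡ 4·27 ≡ 34.
  x = λ² - 5 - 5 = 1156 - 10 ≡ 36; y = λ·(5 - 36) - 24 ≡ 32. → (36, 32)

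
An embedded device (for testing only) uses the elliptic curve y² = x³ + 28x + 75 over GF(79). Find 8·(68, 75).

Write P = (68, 75).
Repeated addition: build up to 8P.
2P: tangent at (68, 75): λ = (3·68² + 28)/(2·75) ≡ 75/71. 71⁻¹ ≡ 69 (mod 79) since 71·69 = 4899 ≡ 1, so λ ≡ 75·69 ≡ 40.
  x = λ² - 68 - 68 = 1600 - 136 ≡ 42; y = λ·(68 - 42) - 75 ≡ 17. → (42, 17)
3P: (42, 17) + (68, 75). λ = (75 - 17)/(68 - 42) ≡ 58/26 mod 79. 26⁻¹ ≡ 76 (mod 79), so λ ≡ 63.
  x = λ² - 42 - 68 = 3969 - 110 ≡ 67; y = λ·(42 - 67) - 17 ≡ 67. → (67, 67)
4P: (67, 67) + (68, 75). λ = (75 - 67)/(68 - 67) ≡ 8/1 mod 79. 1⁻¹ ≡ 1 (mod 79), so λ ≡ 8.
  x = λ² - 67 - 68 = 64 - 135 ≡ 8; y = λ·(67 - 8) - 67 ≡ 10. → (8, 10)
5P: (8, 10) + (68, 75). λ = (75 - 10)/(68 - 8) ≡ 65/60 mod 79. 60⁻¹ ≡ 54 (mod 79) since 60·54 = 3240 ≡ 1, so λ ≡ 34.
  x = λ² - 8 - 68 = 1156 - 76 ≡ 53; y = λ·(8 - 53) - 10 ≡ 40. → (53, 40)
6P: (53, 40) + (68, 75). λ = (75 - 40)/(68 - 53) ≡ 35/15 mod 79. 15⁻¹ ≡ 58 (mod 79), so λ ≡ 55.
  x = λ² - 53 - 68 = 3025 - 121 ≡ 60; y = λ·(53 - 60) - 40 ≡ 49. → (60, 49)
7P: (60, 49) + (68, 75). λ = (75 - 49)/(68 - 60) ≡ 26/8 mod 79. 8⁻¹ ≡ 10 (mod 79) since 8·10 = 80 ≡ 1, so λ ≡ 23.
  x = λ² - 60 - 68 = 529 - 128 ≡ 6; y = λ·(60 - 6) - 49 ≡ 8. → (6, 8)
8P: (6, 8) + (68, 75). λ = (75 - 8)/(68 - 6) ≡ 67/62 mod 79. 62⁻¹ ≡ 65 (mod 79) since 62·65 = 4030 ≡ 1, so λ ≡ 10.
  x = λ² - 6 - 68 = 100 - 74 ≡ 26; y = λ·(6 - 26) - 8 ≡ 29. → (26, 29)

(26, 29)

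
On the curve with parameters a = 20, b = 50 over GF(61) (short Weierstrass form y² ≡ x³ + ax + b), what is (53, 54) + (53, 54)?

tangent at (53, 54): λ = (3·53² + 20)/(2·54) ≡ 29/47. 47⁻¹ ≡ 13 (mod 61), so λ ≡ 29·13 ≡ 11.
  x = λ² - 53 - 53 = 121 - 106 ≡ 15; y = λ·(53 - 15) - 54 ≡ 59. → (15, 59)

(15, 59)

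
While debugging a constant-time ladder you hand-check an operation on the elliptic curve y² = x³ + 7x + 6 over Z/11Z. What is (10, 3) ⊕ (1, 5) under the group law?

(1, 6)

(10, 3) + (1, 5). λ = (5 - 3)/(1 - 10) ≡ 2/2 mod 11. 2⁻¹ ≡ 6 (mod 11), so λ ≡ 1.
  x = λ² - 10 - 1 = 1 - 11 ≡ 1; y = λ·(10 - 1) - 3 ≡ 6. → (1, 6)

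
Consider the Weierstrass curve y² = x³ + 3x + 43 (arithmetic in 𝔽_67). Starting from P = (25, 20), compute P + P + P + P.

Double-and-add on 4 = (100)₂. Start with P = (25, 20) for the leading 1-bit.
double: tangent at (25, 20): λ = (3·25² + 3)/(2·20) ≡ 2/40. 40⁻¹ ≡ 62 (mod 67) since 40·62 = 2480 ≡ 1, so λ ≡ 2·62 ≡ 57.
  x = λ² - 25 - 25 = 3249 - 50 ≡ 50; y = λ·(25 - 50) - 20 ≡ 29. → (50, 29)
double: tangent at (50, 29): λ = (3·50² + 3)/(2·29) ≡ 66/58. 58⁻¹ ≡ 52 (mod 67) since 58·52 = 3016 ≡ 1, so λ ≡ 66·52 ≡ 15.
  x = λ² - 50 - 50 = 225 - 100 ≡ 58; y = λ·(50 - 58) - 29 ≡ 52. → (58, 52)

(58, 52)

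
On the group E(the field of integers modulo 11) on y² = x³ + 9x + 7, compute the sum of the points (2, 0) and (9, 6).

(5, 10)

(2, 0) + (9, 6). λ = (6 - 0)/(9 - 2) ≡ 6/7 mod 11. 7⁻¹ ≡ 8 (mod 11), so λ ≡ 4.
  x = λ² - 2 - 9 = 16 - 11 ≡ 5; y = λ·(2 - 5) - 0 ≡ 10. → (5, 10)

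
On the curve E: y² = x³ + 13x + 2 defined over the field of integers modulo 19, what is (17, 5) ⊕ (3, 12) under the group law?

(4, 17)

(17, 5) + (3, 12). λ = (12 - 5)/(3 - 17) ≡ 7/5 mod 19. 5⁻¹ ≡ 4 (mod 19) since 5·4 = 20 ≡ 1, so λ ≡ 9.
  x = λ² - 17 - 3 = 81 - 20 ≡ 4; y = λ·(17 - 4) - 5 ≡ 17. → (4, 17)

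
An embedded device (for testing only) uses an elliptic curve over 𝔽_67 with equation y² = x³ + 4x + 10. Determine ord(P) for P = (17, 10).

11

2P: tangent at (17, 10): λ = (3·17² + 4)/(2·10) ≡ 0/20. 20⁻¹ ≡ 57 (mod 67) since 20·57 = 1140 ≡ 1, so λ ≡ 0·57 ≡ 0.
  x = λ² - 17 - 17 = 0 - 34 ≡ 33; y = λ·(17 - 33) - 10 ≡ 57. → (33, 57)
3P: (33, 57) + (17, 10). λ = (10 - 57)/(17 - 33) ≡ 20/51 mod 67. 51⁻¹ ≡ 46 (mod 67) since 51·46 = 2346 ≡ 1, so λ ≡ 49.
  x = λ² - 33 - 17 = 2401 - 50 ≡ 6; y = λ·(33 - 6) - 57 ≡ 60. → (6, 60)
4P: (6, 60) + (17, 10). λ = (10 - 60)/(17 - 6) ≡ 17/11 mod 67. 11⁻¹ ≡ 61 (mod 67) since 11·61 = 671 ≡ 1, so λ ≡ 32.
  x = λ² - 6 - 17 = 1024 - 23 ≡ 63; y = λ·(6 - 63) - 60 ≡ 59. → (63, 59)
5P: (63, 59) + (17, 10). λ = (10 - 59)/(17 - 63) ≡ 18/21 mod 67. 21⁻¹ ≡ 16 (mod 67) since 21·16 = 336 ≡ 1, so λ ≡ 20.
  x = λ² - 63 - 17 = 400 - 80 ≡ 52; y = λ·(63 - 52) - 59 ≡ 27. → (52, 27)
6P: (52, 27) + (17, 10). λ = (10 - 27)/(17 - 52) ≡ 50/32 mod 67. 32⁻¹ ≡ 44 (mod 67), so λ ≡ 56.
  x = λ² - 52 - 17 = 3136 - 69 ≡ 52; y = λ·(52 - 52) - 27 ≡ 40. → (52, 40)
7P: (52, 40) + (17, 10). λ = (10 - 40)/(17 - 52) ≡ 37/32 mod 67. 32⁻¹ ≡ 44 (mod 67), so λ ≡ 20.
  x = λ² - 52 - 17 = 400 - 69 ≡ 63; y = λ·(52 - 63) - 40 ≡ 8. → (63, 8)
8P: (63, 8) + (17, 10). λ = (10 - 8)/(17 - 63) ≡ 2/21 mod 67. 21⁻¹ ≡ 16 (mod 67), so λ ≡ 32.
  x = λ² - 63 - 17 = 1024 - 80 ≡ 6; y = λ·(63 - 6) - 8 ≡ 7. → (6, 7)
9P: (6, 7) + (17, 10). λ = (10 - 7)/(17 - 6) ≡ 3/11 mod 67. 11⁻¹ ≡ 61 (mod 67) since 11·61 = 671 ≡ 1, so λ ≡ 49.
  x = λ² - 6 - 17 = 2401 - 23 ≡ 33; y = λ·(6 - 33) - 7 ≡ 10. → (33, 10)
10P: (33, 10) + (17, 10). λ = (10 - 10)/(17 - 33) ≡ 0/51 mod 67. 51⁻¹ ≡ 46 (mod 67), so λ ≡ 0.
  x = λ² - 33 - 17 = 0 - 50 ≡ 17; y = λ·(33 - 17) - 10 ≡ 57. → (17, 57)
11P: (17, 57) + (17, 10): same x and y₁ ≡ -y₂, so the sum is O.
11P = O, so the order is 11.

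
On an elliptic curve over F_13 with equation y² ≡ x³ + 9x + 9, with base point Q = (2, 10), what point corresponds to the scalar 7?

Double-and-add on 7 = (111)₂. Start with Q = (2, 10) for the leading 1-bit.
double: tangent at (2, 10): λ = (3·2² + 9)/(2·10) ≡ 8/7. 7⁻¹ ≡ 2 (mod 13), so λ ≡ 8·2 ≡ 3.
  x = λ² - 2 - 2 = 9 - 4 ≡ 5; y = λ·(2 - 5) - 10 ≡ 7. → (5, 7)
add Q: (5, 7) + (2, 10). λ = (10 - 7)/(2 - 5) ≡ 3/10 mod 13. 10⁻¹ ≡ 4 (mod 13), so λ ≡ 12.
  x = λ² - 5 - 2 = 144 - 7 ≡ 7; y = λ·(5 - 7) - 7 ≡ 8. → (7, 8)
double: tangent at (7, 8): λ = (3·7² + 9)/(2·8) ≡ 0/3. 3⁻¹ ≡ 9 (mod 13), so λ ≡ 0·9 ≡ 0.
  x = λ² - 7 - 7 = 0 - 14 ≡ 12; y = λ·(7 - 12) - 8 ≡ 5. → (12, 5)
add Q: (12, 5) + (2, 10). λ = (10 - 5)/(2 - 12) ≡ 5/3 mod 13. 3⁻¹ ≡ 9 (mod 13) since 3·9 = 27 ≡ 1, so λ ≡ 6.
  x = λ² - 12 - 2 = 36 - 14 ≡ 9; y = λ·(12 - 9) - 5 ≡ 0. → (9, 0)

(9, 0)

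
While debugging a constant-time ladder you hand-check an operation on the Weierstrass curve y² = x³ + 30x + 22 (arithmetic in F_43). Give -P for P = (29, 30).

(29, 13)

-(29, 30) = (29, -30 mod 43) = (29, 13).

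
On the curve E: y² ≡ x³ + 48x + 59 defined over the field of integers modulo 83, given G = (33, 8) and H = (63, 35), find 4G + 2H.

First 4G:
Repeated addition: build up to 4G.
2G: tangent at (33, 8): λ = (3·33² + 48)/(2·8) ≡ 78/16. 16⁻¹ ≡ 26 (mod 83), so λ ≡ 78·26 ≡ 36.
  x = λ² - 33 - 33 = 1296 - 66 ≡ 68; y = λ·(33 - 68) - 8 ≡ 60. → (68, 60)
3G: (68, 60) + (33, 8). λ = (8 - 60)/(33 - 68) ≡ 31/48 mod 83. 48⁻¹ ≡ 64 (mod 83) since 48·64 = 3072 ≡ 1, so λ ≡ 75.
  x = λ² - 68 - 33 = 5625 - 101 ≡ 46; y = λ·(68 - 46) - 60 ≡ 13. → (46, 13)
4G: (46, 13) + (33, 8). λ = (8 - 13)/(33 - 46) ≡ 78/70 mod 83. 70⁻¹ ≡ 51 (mod 83) since 70·51 = 3570 ≡ 1, so λ ≡ 77.
  x = λ² - 46 - 33 = 5929 - 79 ≡ 40; y = λ·(46 - 40) - 13 ≡ 34. → (40, 34)
4G = (40, 34).
Next 2H:
Repeated addition: build up to 2H.
2H: tangent at (63, 35): λ = (3·63² + 48)/(2·35) ≡ 3/70. 70⁻¹ ≡ 51 (mod 83) since 70·51 = 3570 ≡ 1, so λ ≡ 3·51 ≡ 70.
  x = λ² - 63 - 63 = 4900 - 126 ≡ 43; y = λ·(63 - 43) - 35 ≡ 37. → (43, 37)
2H = (43, 37).
Finally 4G + 2H:
(40, 34) + (43, 37). λ = (37 - 34)/(43 - 40) ≡ 3/3 mod 83. 3⁻¹ ≡ 28 (mod 83), so λ ≡ 1.
  x = λ² - 40 - 43 = 1 - 83 ≡ 1; y = λ·(40 - 1) - 34 ≡ 5. → (1, 5)

(1, 5)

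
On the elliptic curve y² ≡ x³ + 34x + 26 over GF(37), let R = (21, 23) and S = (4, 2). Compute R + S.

(23, 5)

(21, 23) + (4, 2). λ = (2 - 23)/(4 - 21) ≡ 16/20 mod 37. 20⁻¹ ≡ 13 (mod 37), so λ ≡ 23.
  x = λ² - 21 - 4 = 529 - 25 ≡ 23; y = λ·(21 - 23) - 23 ≡ 5. → (23, 5)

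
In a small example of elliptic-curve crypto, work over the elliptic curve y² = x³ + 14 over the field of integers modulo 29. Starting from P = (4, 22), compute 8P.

(23, 1)

Double-and-add on 8 = (1000)₂. Start with P = (4, 22) for the leading 1-bit.
double: tangent at (4, 22): λ = (3·4² + 0)/(2·22) ≡ 19/15. 15⁻¹ ≡ 2 (mod 29), so λ ≡ 19·2 ≡ 9.
  x = λ² - 4 - 4 = 81 - 8 ≡ 15; y = λ·(4 - 15) - 22 ≡ 24. → (15, 24)
double: tangent at (15, 24): λ = (3·15² + 0)/(2·24) ≡ 8/19. 19⁻¹ ≡ 26 (mod 29), so λ ≡ 8·26 ≡ 5.
  x = λ² - 15 - 15 = 25 - 30 ≡ 24; y = λ·(15 - 24) - 24 ≡ 18. → (24, 18)
double: tangent at (24, 18): λ = (3·24² + 0)/(2·18) ≡ 17/7. 7⁻¹ ≡ 25 (mod 29), so λ ≡ 17·25 ≡ 19.
  x = λ² - 24 - 24 = 361 - 48 ≡ 23; y = λ·(24 - 23) - 18 ≡ 1. → (23, 1)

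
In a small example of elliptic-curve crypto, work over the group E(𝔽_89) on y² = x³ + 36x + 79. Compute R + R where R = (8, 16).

tangent at (8, 16): λ = (3·8² + 36)/(2·16) ≡ 50/32. 32⁻¹ ≡ 64 (mod 89), so λ ≡ 50·64 ≡ 85.
  x = λ² - 8 - 8 = 7225 - 16 ≡ 0; y = λ·(8 - 0) - 16 ≡ 41. → (0, 41)

(0, 41)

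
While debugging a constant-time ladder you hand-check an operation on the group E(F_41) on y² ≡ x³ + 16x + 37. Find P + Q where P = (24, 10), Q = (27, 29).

(21, 9)

(24, 10) + (27, 29). λ = (29 - 10)/(27 - 24) ≡ 19/3 mod 41. 3⁻¹ ≡ 14 (mod 41) since 3·14 = 42 ≡ 1, so λ ≡ 20.
  x = λ² - 24 - 27 = 400 - 51 ≡ 21; y = λ·(24 - 21) - 10 ≡ 9. → (21, 9)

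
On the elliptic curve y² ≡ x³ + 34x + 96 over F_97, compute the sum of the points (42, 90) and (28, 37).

(25, 9)

(42, 90) + (28, 37). λ = (37 - 90)/(28 - 42) ≡ 44/83 mod 97. 83⁻¹ ≡ 90 (mod 97), so λ ≡ 80.
  x = λ² - 42 - 28 = 6400 - 70 ≡ 25; y = λ·(42 - 25) - 90 ≡ 9. → (25, 9)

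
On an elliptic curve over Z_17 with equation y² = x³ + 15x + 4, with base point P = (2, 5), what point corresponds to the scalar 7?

(2, 12)

Repeated addition: build up to 7P.
2P: tangent at (2, 5): λ = (3·2² + 15)/(2·5) ≡ 10/10. 10⁻¹ ≡ 12 (mod 17) since 10·12 = 120 ≡ 1, so λ ≡ 10·12 ≡ 1.
  x = λ² - 2 - 2 = 1 - 4 ≡ 14; y = λ·(2 - 14) - 5 ≡ 0. → (14, 0)
3P: (14, 0) + (2, 5). λ = (5 - 0)/(2 - 14) ≡ 5/5 mod 17. 5⁻¹ ≡ 7 (mod 17), so λ ≡ 1.
  x = λ² - 14 - 2 = 1 - 16 ≡ 2; y = λ·(14 - 2) - 0 ≡ 12. → (2, 12)
4P: (2, 12) + (2, 5): same x and y₁ ≡ -y₂, so the sum is O.
5P: O + (2, 5) = (2, 5) (identity).
6P: tangent at (2, 5): λ = (3·2² + 15)/(2·5) ≡ 10/10. 10⁻¹ ≡ 12 (mod 17), so λ ≡ 10·12 ≡ 1.
  x = λ² - 2 - 2 = 1 - 4 ≡ 14; y = λ·(2 - 14) - 5 ≡ 0. → (14, 0)
7P: (14, 0) + (2, 5). λ = (5 - 0)/(2 - 14) ≡ 5/5 mod 17. 5⁻¹ ≡ 7 (mod 17) since 5·7 = 35 ≡ 1, so λ ≡ 1.
  x = λ² - 14 - 2 = 1 - 16 ≡ 2; y = λ·(14 - 2) - 0 ≡ 12. → (2, 12)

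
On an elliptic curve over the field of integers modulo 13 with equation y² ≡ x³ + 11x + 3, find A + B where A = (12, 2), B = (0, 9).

(12, 2) + (0, 9). λ = (9 - 2)/(0 - 12) ≡ 7/1 mod 13. 1⁻¹ ≡ 1 (mod 13), so λ ≡ 7.
  x = λ² - 12 - 0 = 49 - 12 ≡ 11; y = λ·(12 - 11) - 2 ≡ 5. → (11, 5)

(11, 5)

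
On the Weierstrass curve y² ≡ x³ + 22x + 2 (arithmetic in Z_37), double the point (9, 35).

(12, 25)

tangent at (9, 35): λ = (3·9² + 22)/(2·35) ≡ 6/33. 33⁻¹ ≡ 9 (mod 37), so λ ≡ 6·9 ≡ 17.
  x = λ² - 9 - 9 = 289 - 18 ≡ 12; y = λ·(9 - 12) - 35 ≡ 25. → (12, 25)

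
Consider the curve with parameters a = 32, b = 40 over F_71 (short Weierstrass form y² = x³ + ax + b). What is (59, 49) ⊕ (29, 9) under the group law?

(59, 49) + (29, 9). λ = (9 - 49)/(29 - 59) ≡ 31/41 mod 71. 41⁻¹ ≡ 26 (mod 71), so λ ≡ 25.
  x = λ² - 59 - 29 = 625 - 88 ≡ 40; y = λ·(59 - 40) - 49 ≡ 0. → (40, 0)

(40, 0)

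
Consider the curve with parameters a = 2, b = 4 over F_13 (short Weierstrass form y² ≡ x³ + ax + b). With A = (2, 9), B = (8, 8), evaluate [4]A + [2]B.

(10, 7)

First 4A:
Repeated addition: build up to 4A.
2A: tangent at (2, 9): λ = (3·2² + 2)/(2·9) ≡ 1/5. 5⁻¹ ≡ 8 (mod 13) since 5·8 = 40 ≡ 1, so λ ≡ 1·8 ≡ 8.
  x = λ² - 2 - 2 = 64 - 4 ≡ 8; y = λ·(2 - 8) - 9 ≡ 8. → (8, 8)
3A: (8, 8) + (2, 9). λ = (9 - 8)/(2 - 8) ≡ 1/7 mod 13. 7⁻¹ ≡ 2 (mod 13), so λ ≡ 2.
  x = λ² - 8 - 2 = 4 - 10 ≡ 7; y = λ·(8 - 7) - 8 ≡ 7. → (7, 7)
4A: (7, 7) + (2, 9). λ = (9 - 7)/(2 - 7) ≡ 2/8 mod 13. 8⁻¹ ≡ 5 (mod 13), so λ ≡ 10.
  x = λ² - 7 - 2 = 100 - 9 ≡ 0; y = λ·(7 - 0) - 7 ≡ 11. → (0, 11)
4A = (0, 11).
Next 2B:
Repeated addition: build up to 2B.
2B: tangent at (8, 8): λ = (3·8² + 2)/(2·8) ≡ 12/3. 3⁻¹ ≡ 9 (mod 13), so λ ≡ 12·9 ≡ 4.
  x = λ² - 8 - 8 = 16 - 16 ≡ 0; y = λ·(8 - 0) - 8 ≡ 11. → (0, 11)
2B = (0, 11).
Finally 4A + 2B:
tangent at (0, 11): λ = (3·0² + 2)/(2·11) ≡ 2/9. 9⁻¹ ≡ 3 (mod 13), so λ ≡ 2·3 ≡ 6.
  x = λ² - 0 - 0 = 36 - 0 ≡ 10; y = λ·(0 - 10) - 11 ≡ 7. → (10, 7)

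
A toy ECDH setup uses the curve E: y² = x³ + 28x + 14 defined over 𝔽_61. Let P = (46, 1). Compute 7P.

Repeated addition: build up to 7P.
2P: tangent at (46, 1): λ = (3·46² + 28)/(2·1) ≡ 32/2. 2⁻¹ ≡ 31 (mod 61), so λ ≡ 32·31 ≡ 16.
  x = λ² - 46 - 46 = 256 - 92 ≡ 42; y = λ·(46 - 42) - 1 ≡ 2. → (42, 2)
3P: (42, 2) + (46, 1). λ = (1 - 2)/(46 - 42) ≡ 60/4 mod 61. 4⁻¹ ≡ 46 (mod 61), so λ ≡ 15.
  x = λ² - 42 - 46 = 225 - 88 ≡ 15; y = λ·(42 - 15) - 2 ≡ 37. → (15, 37)
4P: (15, 37) + (46, 1). λ = (1 - 37)/(46 - 15) ≡ 25/31 mod 61. 31⁻¹ ≡ 2 (mod 61) since 31·2 = 62 ≡ 1, so λ ≡ 50.
  x = λ² - 15 - 46 = 2500 - 61 ≡ 60; y = λ·(15 - 60) - 37 ≡ 31. → (60, 31)
5P: (60, 31) + (46, 1). λ = (1 - 31)/(46 - 60) ≡ 31/47 mod 61. 47⁻¹ ≡ 13 (mod 61) since 47·13 = 611 ≡ 1, so λ ≡ 37.
  x = λ² - 60 - 46 = 1369 - 106 ≡ 43; y = λ·(60 - 43) - 31 ≡ 49. → (43, 49)
6P: (43, 49) + (46, 1). λ = (1 - 49)/(46 - 43) ≡ 13/3 mod 61. 3⁻¹ ≡ 41 (mod 61) since 3·41 = 123 ≡ 1, so λ ≡ 45.
  x = λ² - 43 - 46 = 2025 - 89 ≡ 45; y = λ·(43 - 45) - 49 ≡ 44. → (45, 44)
7P: (45, 44) + (46, 1). λ = (1 - 44)/(46 - 45) ≡ 18/1 mod 61. 1⁻¹ ≡ 1 (mod 61) since 1·1 = 1 ≡ 1, so λ ≡ 18.
  x = λ² - 45 - 46 = 324 - 91 ≡ 50; y = λ·(45 - 50) - 44 ≡ 49. → (50, 49)

(50, 49)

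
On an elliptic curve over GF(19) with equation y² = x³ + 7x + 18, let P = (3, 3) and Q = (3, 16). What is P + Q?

O

The two points share x = 3 and their y-coordinates satisfy 3 + 16 ≡ 0 (mod 19), so they are inverses. Their sum is O.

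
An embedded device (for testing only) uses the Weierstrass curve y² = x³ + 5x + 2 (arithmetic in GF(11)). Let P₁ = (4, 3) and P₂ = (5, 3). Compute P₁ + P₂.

(2, 8)

(4, 3) + (5, 3). λ = (3 - 3)/(5 - 4) ≡ 0/1 mod 11. 1⁻¹ ≡ 1 (mod 11), so λ ≡ 0.
  x = λ² - 4 - 5 = 0 - 9 ≡ 2; y = λ·(4 - 2) - 3 ≡ 8. → (2, 8)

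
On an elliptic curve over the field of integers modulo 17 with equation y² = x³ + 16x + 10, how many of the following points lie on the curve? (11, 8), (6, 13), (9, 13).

(11, 8): 8² ≡ 13, rhs ≡ 4 → off.
(6, 13): 13² ≡ 16, rhs ≡ 16 → on.
(9, 13): 13² ≡ 16, rhs ≡ 16 → on.

2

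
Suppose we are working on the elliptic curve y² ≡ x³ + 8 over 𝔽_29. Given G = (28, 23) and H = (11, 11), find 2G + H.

First 2G:
Repeated addition: build up to 2G.
2G: tangent at (28, 23): λ = (3·28² + 0)/(2·23) ≡ 3/17. 17⁻¹ ≡ 12 (mod 29) since 17·12 = 204 ≡ 1, so λ ≡ 3·12 ≡ 7.
  x = λ² - 28 - 28 = 49 - 56 ≡ 22; y = λ·(28 - 22) - 23 ≡ 19. → (22, 19)
2G = (22, 19).
Finally 2G + H:
(22, 19) + (11, 11). λ = (11 - 19)/(11 - 22) ≡ 21/18 mod 29. 18⁻¹ ≡ 21 (mod 29) since 18·21 = 378 ≡ 1, so λ ≡ 6.
  x = λ² - 22 - 11 = 36 - 33 ≡ 3; y = λ·(22 - 3) - 19 ≡ 8. → (3, 8)

(3, 8)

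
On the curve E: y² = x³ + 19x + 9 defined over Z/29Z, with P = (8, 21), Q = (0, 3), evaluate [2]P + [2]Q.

(8, 8)

First 2P:
Repeated addition: build up to 2P.
2P: tangent at (8, 21): λ = (3·8² + 19)/(2·21) ≡ 8/13. 13⁻¹ ≡ 9 (mod 29) since 13·9 = 117 ≡ 1, so λ ≡ 8·9 ≡ 14.
  x = λ² - 8 - 8 = 196 - 16 ≡ 6; y = λ·(8 - 6) - 21 ≡ 7. → (6, 7)
2P = (6, 7).
Next 2Q:
Repeated addition: build up to 2Q.
2Q: tangent at (0, 3): λ = (3·0² + 19)/(2·3) ≡ 19/6. 6⁻¹ ≡ 5 (mod 29), so λ ≡ 19·5 ≡ 8.
  x = λ² - 0 - 0 = 64 - 0 ≡ 6; y = λ·(0 - 6) - 3 ≡ 7. → (6, 7)
2Q = (6, 7).
Finally 2P + 2Q:
tangent at (6, 7): λ = (3·6² + 19)/(2·7) ≡ 11/14. 14⁻¹ ≡ 27 (mod 29) since 14·27 = 378 ≡ 1, so λ ≡ 11·27 ≡ 7.
  x = λ² - 6 - 6 = 49 - 12 ≡ 8; y = λ·(6 - 8) - 7 ≡ 8. → (8, 8)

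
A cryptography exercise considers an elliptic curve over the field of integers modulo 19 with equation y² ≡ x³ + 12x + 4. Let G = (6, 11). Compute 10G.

(9, 9)

Double-and-add on 10 = (1010)₂. Start with G = (6, 11) for the leading 1-bit.
double: tangent at (6, 11): λ = (3·6² + 12)/(2·11) ≡ 6/3. 3⁻¹ ≡ 13 (mod 19), so λ ≡ 6·13 ≡ 2.
  x = λ² - 6 - 6 = 4 - 12 ≡ 11; y = λ·(6 - 11) - 11 ≡ 17. → (11, 17)
double: tangent at (11, 17): λ = (3·11² + 12)/(2·17) ≡ 14/15. 15⁻¹ ≡ 14 (mod 19) since 15·14 = 210 ≡ 1, so λ ≡ 14·14 ≡ 6.
  x = λ² - 11 - 11 = 36 - 22 ≡ 14; y = λ·(11 - 14) - 17 ≡ 3. → (14, 3)
add G: (14, 3) + (6, 11). λ = (11 - 3)/(6 - 14) ≡ 8/11 mod 19. 11⁻¹ ≡ 7 (mod 19), so λ ≡ 18.
  x = λ² - 14 - 6 = 324 - 20 ≡ 0; y = λ·(14 - 0) - 3 ≡ 2. → (0, 2)
double: tangent at (0, 2): λ = (3·0² + 12)/(2·2) ≡ 12/4. 4⁻¹ ≡ 5 (mod 19), so λ ≡ 12·5 ≡ 3.
  x = λ² - 0 - 0 = 9 - 0 ≡ 9; y = λ·(0 - 9) - 2 ≡ 9. → (9, 9)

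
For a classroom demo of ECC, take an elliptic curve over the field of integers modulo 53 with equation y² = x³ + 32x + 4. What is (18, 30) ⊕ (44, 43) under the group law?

(31, 43)

(18, 30) + (44, 43). λ = (43 - 30)/(44 - 18) ≡ 13/26 mod 53. 26⁻¹ ≡ 51 (mod 53), so λ ≡ 27.
  x = λ² - 18 - 44 = 729 - 62 ≡ 31; y = λ·(18 - 31) - 30 ≡ 43. → (31, 43)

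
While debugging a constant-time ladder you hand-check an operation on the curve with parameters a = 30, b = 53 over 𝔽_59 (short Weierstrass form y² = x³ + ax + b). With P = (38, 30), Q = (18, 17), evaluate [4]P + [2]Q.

(6, 53)

First 4P:
Double-and-add on 4 = (100)₂. Start with P = (38, 30) for the leading 1-bit.
double: tangent at (38, 30): λ = (3·38² + 30)/(2·30) ≡ 55/1. 1⁻¹ ≡ 1 (mod 59), so λ ≡ 55·1 ≡ 55.
  x = λ² - 38 - 38 = 3025 - 76 ≡ 58; y = λ·(38 - 58) - 30 ≡ 50. → (58, 50)
double: tangent at (58, 50): λ = (3·58² + 30)/(2·50) ≡ 33/41. 41⁻¹ ≡ 36 (mod 59) since 41·36 = 1476 ≡ 1, so λ ≡ 33·36 ≡ 8.
  x = λ² - 58 - 58 = 64 - 116 ≡ 7; y = λ·(58 - 7) - 50 ≡ 4. → (7, 4)
4P = (7, 4).
Next 2Q:
Repeated addition: build up to 2Q.
2Q: tangent at (18, 17): λ = (3·18² + 30)/(2·17) ≡ 58/34. 34⁻¹ ≡ 33 (mod 59), so λ ≡ 58·33 ≡ 26.
  x = λ² - 18 - 18 = 676 - 36 ≡ 50; y = λ·(18 - 50) - 17 ≡ 36. → (50, 36)
2Q = (50, 36).
Finally 4P + 2Q:
(7, 4) + (50, 36). λ = (36 - 4)/(50 - 7) ≡ 32/43 mod 59. 43⁻¹ ≡ 11 (mod 59), so λ ≡ 57.
  x = λ² - 7 - 50 = 3249 - 57 ≡ 6; y = λ·(7 - 6) - 4 ≡ 53. → (6, 53)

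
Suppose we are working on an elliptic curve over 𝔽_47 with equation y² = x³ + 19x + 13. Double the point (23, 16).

(4, 24)

tangent at (23, 16): λ = (3·23² + 19)/(2·16) ≡ 8/32. 32⁻¹ ≡ 25 (mod 47), so λ ≡ 8·25 ≡ 12.
  x = λ² - 23 - 23 = 144 - 46 ≡ 4; y = λ·(23 - 4) - 16 ≡ 24. → (4, 24)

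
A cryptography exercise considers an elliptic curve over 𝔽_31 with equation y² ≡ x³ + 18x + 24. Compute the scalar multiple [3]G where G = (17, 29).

O

Repeated addition: build up to 3G.
2G: tangent at (17, 29): λ = (3·17² + 18)/(2·29) ≡ 17/27. 27⁻¹ ≡ 23 (mod 31) since 27·23 = 621 ≡ 1, so λ ≡ 17·23 ≡ 19.
  x = λ² - 17 - 17 = 361 - 34 ≡ 17; y = λ·(17 - 17) - 29 ≡ 2. → (17, 2)
3G: (17, 2) + (17, 29): same x and y₁ ≡ -y₂, so the sum is O.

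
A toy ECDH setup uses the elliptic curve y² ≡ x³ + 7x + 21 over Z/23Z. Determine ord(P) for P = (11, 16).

2P: tangent at (11, 16): λ = (3·11² + 7)/(2·16) ≡ 2/9. 9⁻¹ ≡ 18 (mod 23) since 9·18 = 162 ≡ 1, so λ ≡ 2·18 ≡ 13.
  x = λ² - 11 - 11 = 169 - 22 ≡ 9; y = λ·(11 - 9) - 16 ≡ 10. → (9, 10)
3P: (9, 10) + (11, 16). λ = (16 - 10)/(11 - 9) ≡ 6/2 mod 23. 2⁻¹ ≡ 12 (mod 23), so λ ≡ 3.
  x = λ² - 9 - 11 = 9 - 20 ≡ 12; y = λ·(9 - 12) - 10 ≡ 4. → (12, 4)
4P: (12, 4) + (11, 16). λ = (16 - 4)/(11 - 12) ≡ 12/22 mod 23. 22⁻¹ ≡ 22 (mod 23), so λ ≡ 11.
  x = λ² - 12 - 11 = 121 - 23 ≡ 6; y = λ·(12 - 6) - 4 ≡ 16. → (6, 16)
5P: (6, 16) + (11, 16). λ = (16 - 16)/(11 - 6) ≡ 0/5 mod 23. 5⁻¹ ≡ 14 (mod 23), so λ ≡ 0.
  x = λ² - 6 - 11 = 0 - 17 ≡ 6; y = λ·(6 - 6) - 16 ≡ 7. → (6, 7)
6P: (6, 7) + (11, 16). λ = (16 - 7)/(11 - 6) ≡ 9/5 mod 23. 5⁻¹ ≡ 14 (mod 23) since 5·14 = 70 ≡ 1, so λ ≡ 11.
  x = λ² - 6 - 11 = 121 - 17 ≡ 12; y = λ·(6 - 12) - 7 ≡ 19. → (12, 19)
7P: (12, 19) + (11, 16). λ = (16 - 19)/(11 - 12) ≡ 20/22 mod 23. 22⁻¹ ≡ 22 (mod 23) since 22·22 = 484 ≡ 1, so λ ≡ 3.
  x = λ² - 12 - 11 = 9 - 23 ≡ 9; y = λ·(12 - 9) - 19 ≡ 13. → (9, 13)
8P: (9, 13) + (11, 16). λ = (16 - 13)/(11 - 9) ≡ 3/2 mod 23. 2⁻¹ ≡ 12 (mod 23) since 2·12 = 24 ≡ 1, so λ ≡ 13.
  x = λ² - 9 - 11 = 169 - 20 ≡ 11; y = λ·(9 - 11) - 13 ≡ 7. → (11, 7)
9P: (11, 7) + (11, 16): same x and y₁ ≡ -y₂, so the sum is 𝒪.
9P = 𝒪, so the order is 9.

9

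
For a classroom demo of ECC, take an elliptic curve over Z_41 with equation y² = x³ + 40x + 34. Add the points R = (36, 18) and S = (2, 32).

(7, 40)

(36, 18) + (2, 32). λ = (32 - 18)/(2 - 36) ≡ 14/7 mod 41. 7⁻¹ ≡ 6 (mod 41) since 7·6 = 42 ≡ 1, so λ ≡ 2.
  x = λ² - 36 - 2 = 4 - 38 ≡ 7; y = λ·(36 - 7) - 18 ≡ 40. → (7, 40)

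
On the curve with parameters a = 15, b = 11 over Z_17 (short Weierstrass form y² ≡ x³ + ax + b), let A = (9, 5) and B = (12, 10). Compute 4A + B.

First 4A:
Double-and-add on 4 = (100)₂. Start with A = (9, 5) for the leading 1-bit.
double: tangent at (9, 5): λ = (3·9² + 15)/(2·5) ≡ 3/10. 10⁻¹ ≡ 12 (mod 17) since 10·12 = 120 ≡ 1, so λ ≡ 3·12 ≡ 2.
  x = λ² - 9 - 9 = 4 - 18 ≡ 3; y = λ·(9 - 3) - 5 ≡ 7. → (3, 7)
double: tangent at (3, 7): λ = (3·3² + 15)/(2·7) ≡ 8/14. 14⁻¹ ≡ 11 (mod 17), so λ ≡ 8·11 ≡ 3.
  x = λ² - 3 - 3 = 9 - 6 ≡ 3; y = λ·(3 - 3) - 7 ≡ 10. → (3, 10)
4A = (3, 10).
Finally 4A + B:
(3, 10) + (12, 10). λ = (10 - 10)/(12 - 3) ≡ 0/9 mod 17. 9⁻¹ ≡ 2 (mod 17), so λ ≡ 0.
  x = λ² - 3 - 12 = 0 - 15 ≡ 2; y = λ·(3 - 2) - 10 ≡ 7. → (2, 7)

(2, 7)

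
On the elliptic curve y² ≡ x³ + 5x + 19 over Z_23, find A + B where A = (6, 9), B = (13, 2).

(5, 13)

(6, 9) + (13, 2). λ = (2 - 9)/(13 - 6) ≡ 16/7 mod 23. 7⁻¹ ≡ 10 (mod 23) since 7·10 = 70 ≡ 1, so λ ≡ 22.
  x = λ² - 6 - 13 = 484 - 19 ≡ 5; y = λ·(6 - 5) - 9 ≡ 13. → (5, 13)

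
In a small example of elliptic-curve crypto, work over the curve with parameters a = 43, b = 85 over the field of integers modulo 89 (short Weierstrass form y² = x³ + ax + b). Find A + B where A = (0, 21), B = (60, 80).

(0, 21) + (60, 80). λ = (80 - 21)/(60 - 0) ≡ 59/60 mod 89. 60⁻¹ ≡ 46 (mod 89), so λ ≡ 44.
  x = λ² - 0 - 60 = 1936 - 60 ≡ 7; y = λ·(0 - 7) - 21 ≡ 27. → (7, 27)

(7, 27)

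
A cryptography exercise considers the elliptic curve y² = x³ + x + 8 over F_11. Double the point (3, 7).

tangent at (3, 7): λ = (3·3² + 1)/(2·7) ≡ 6/3. 3⁻¹ ≡ 4 (mod 11), so λ ≡ 6·4 ≡ 2.
  x = λ² - 3 - 3 = 4 - 6 ≡ 9; y = λ·(3 - 9) - 7 ≡ 3. → (9, 3)

(9, 3)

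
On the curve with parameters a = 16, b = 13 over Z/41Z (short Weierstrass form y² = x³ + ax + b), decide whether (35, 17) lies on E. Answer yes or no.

no

y² = 17² ≡ 2; x³ + 16x + 13 = 43448 ≡ 29 (mod 41). 2 ≠ 29.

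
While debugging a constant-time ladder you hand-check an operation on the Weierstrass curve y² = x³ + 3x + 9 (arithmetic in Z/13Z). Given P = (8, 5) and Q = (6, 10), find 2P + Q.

(7, 10)

First 2P:
Repeated addition: build up to 2P.
2P: tangent at (8, 5): λ = (3·8² + 3)/(2·5) ≡ 0/10. 10⁻¹ ≡ 4 (mod 13), so λ ≡ 0·4 ≡ 0.
  x = λ² - 8 - 8 = 0 - 16 ≡ 10; y = λ·(8 - 10) - 5 ≡ 8. → (10, 8)
2P = (10, 8).
Finally 2P + Q:
(10, 8) + (6, 10). λ = (10 - 8)/(6 - 10) ≡ 2/9 mod 13. 9⁻¹ ≡ 3 (mod 13) since 9·3 = 27 ≡ 1, so λ ≡ 6.
  x = λ² - 10 - 6 = 36 - 16 ≡ 7; y = λ·(10 - 7) - 8 ≡ 10. → (7, 10)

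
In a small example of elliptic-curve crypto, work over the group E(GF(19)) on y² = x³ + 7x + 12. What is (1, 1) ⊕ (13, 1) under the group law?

(5, 18)

(1, 1) + (13, 1). λ = (1 - 1)/(13 - 1) ≡ 0/12 mod 19. 12⁻¹ ≡ 8 (mod 19), so λ ≡ 0.
  x = λ² - 1 - 13 = 0 - 14 ≡ 5; y = λ·(1 - 5) - 1 ≡ 18. → (5, 18)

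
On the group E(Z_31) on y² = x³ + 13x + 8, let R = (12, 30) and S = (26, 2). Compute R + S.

(12, 30) + (26, 2). λ = (2 - 30)/(26 - 12) ≡ 3/14 mod 31. 14⁻¹ ≡ 20 (mod 31) since 14·20 = 280 ≡ 1, so λ ≡ 29.
  x = λ² - 12 - 26 = 841 - 38 ≡ 28; y = λ·(12 - 28) - 30 ≡ 2. → (28, 2)

(28, 2)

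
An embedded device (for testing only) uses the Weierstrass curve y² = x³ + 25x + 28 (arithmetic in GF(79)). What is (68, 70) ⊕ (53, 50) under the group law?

(68, 70) + (53, 50). λ = (50 - 70)/(53 - 68) ≡ 59/64 mod 79. 64⁻¹ ≡ 21 (mod 79) since 64·21 = 1344 ≡ 1, so λ ≡ 54.
  x = λ² - 68 - 53 = 2916 - 121 ≡ 30; y = λ·(68 - 30) - 70 ≡ 7. → (30, 7)

(30, 7)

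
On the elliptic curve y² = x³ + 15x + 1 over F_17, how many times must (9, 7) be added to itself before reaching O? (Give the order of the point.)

2P: tangent at (9, 7): λ = (3·9² + 15)/(2·7) ≡ 3/14. 14⁻¹ ≡ 11 (mod 17), so λ ≡ 3·11 ≡ 16.
  x = λ² - 9 - 9 = 256 - 18 ≡ 0; y = λ·(9 - 0) - 7 ≡ 1. → (0, 1)
3P: (0, 1) + (9, 7). λ = (7 - 1)/(9 - 0) ≡ 6/9 mod 17. 9⁻¹ ≡ 2 (mod 17), so λ ≡ 12.
  x = λ² - 0 - 9 = 144 - 9 ≡ 16; y = λ·(0 - 16) - 1 ≡ 11. → (16, 11)
4P: (16, 11) + (9, 7). λ = (7 - 11)/(9 - 16) ≡ 13/10 mod 17. 10⁻¹ ≡ 12 (mod 17), so λ ≡ 3.
  x = λ² - 16 - 9 = 9 - 25 ≡ 1; y = λ·(16 - 1) - 11 ≡ 0. → (1, 0)
5P: (1, 0) + (9, 7). λ = (7 - 0)/(9 - 1) ≡ 7/8 mod 17. 8⁻¹ ≡ 15 (mod 17) since 8·15 = 120 ≡ 1, so λ ≡ 3.
  x = λ² - 1 - 9 = 9 - 10 ≡ 16; y = λ·(1 - 16) - 0 ≡ 6. → (16, 6)
6P: (16, 6) + (9, 7). λ = (7 - 6)/(9 - 16) ≡ 1/10 mod 17. 10⁻¹ ≡ 12 (mod 17) since 10·12 = 120 ≡ 1, so λ ≡ 12.
  x = λ² - 16 - 9 = 144 - 25 ≡ 0; y = λ·(16 - 0) - 6 ≡ 16. → (0, 16)
7P: (0, 16) + (9, 7). λ = (7 - 16)/(9 - 0) ≡ 8/9 mod 17. 9⁻¹ ≡ 2 (mod 17), so λ ≡ 16.
  x = λ² - 0 - 9 = 256 - 9 ≡ 9; y = λ·(0 - 9) - 16 ≡ 10. → (9, 10)
8P: (9, 10) + (9, 7): same x and y₁ ≡ -y₂, so the sum is O.
8P = O, so the order is 8.

8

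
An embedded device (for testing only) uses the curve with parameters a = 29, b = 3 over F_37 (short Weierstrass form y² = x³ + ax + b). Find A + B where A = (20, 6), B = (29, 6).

(25, 31)

(20, 6) + (29, 6). λ = (6 - 6)/(29 - 20) ≡ 0/9 mod 37. 9⁻¹ ≡ 33 (mod 37) since 9·33 = 297 ≡ 1, so λ ≡ 0.
  x = λ² - 20 - 29 = 0 - 49 ≡ 25; y = λ·(20 - 25) - 6 ≡ 31. → (25, 31)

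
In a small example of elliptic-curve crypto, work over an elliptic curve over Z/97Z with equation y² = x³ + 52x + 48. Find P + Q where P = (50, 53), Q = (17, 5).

(73, 37)

(50, 53) + (17, 5). λ = (5 - 53)/(17 - 50) ≡ 49/64 mod 97. 64⁻¹ ≡ 47 (mod 97), so λ ≡ 72.
  x = λ² - 50 - 17 = 5184 - 67 ≡ 73; y = λ·(50 - 73) - 53 ≡ 37. → (73, 37)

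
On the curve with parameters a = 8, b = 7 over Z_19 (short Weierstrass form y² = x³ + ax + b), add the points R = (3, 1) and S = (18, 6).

(15, 14)

(3, 1) + (18, 6). λ = (6 - 1)/(18 - 3) ≡ 5/15 mod 19. 15⁻¹ ≡ 14 (mod 19), so λ ≡ 13.
  x = λ² - 3 - 18 = 169 - 21 ≡ 15; y = λ·(3 - 15) - 1 ≡ 14. → (15, 14)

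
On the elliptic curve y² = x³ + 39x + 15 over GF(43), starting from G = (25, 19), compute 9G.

Double-and-add on 9 = (1001)₂. Start with G = (25, 19) for the leading 1-bit.
double: tangent at (25, 19): λ = (3·25² + 39)/(2·19) ≡ 22/38. 38⁻¹ ≡ 17 (mod 43) since 38·17 = 646 ≡ 1, so λ ≡ 22·17 ≡ 30.
  x = λ² - 25 - 25 = 900 - 50 ≡ 33; y = λ·(25 - 33) - 19 ≡ 42. → (33, 42)
double: tangent at (33, 42): λ = (3·33² + 39)/(2·42) ≡ 38/41. 41⁻¹ ≡ 21 (mod 43) since 41·21 = 861 ≡ 1, so λ ≡ 38·21 ≡ 24.
  x = λ² - 33 - 33 = 576 - 66 ≡ 37; y = λ·(33 - 37) - 42 ≡ 34. → (37, 34)
double: tangent at (37, 34): λ = (3·37² + 39)/(2·34) ≡ 18/25. 25⁻¹ ≡ 31 (mod 43) since 25·31 = 775 ≡ 1, so λ ≡ 18·31 ≡ 42.
  x = λ² - 37 - 37 = 1764 - 74 ≡ 13; y = λ·(37 - 13) - 34 ≡ 28. → (13, 28)
add G: (13, 28) + (25, 19). λ = (19 - 28)/(25 - 13) ≡ 34/12 mod 43. 12⁻¹ ≡ 18 (mod 43), so λ ≡ 10.
  x = λ² - 13 - 25 = 100 - 38 ≡ 19; y = λ·(13 - 19) - 28 ≡ 41. → (19, 41)

(19, 41)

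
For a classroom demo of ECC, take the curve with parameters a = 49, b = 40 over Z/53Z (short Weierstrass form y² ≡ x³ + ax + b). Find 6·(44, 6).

Write P = (44, 6).
Repeated addition: build up to 6P.
2P: tangent at (44, 6): λ = (3·44² + 49)/(2·6) ≡ 27/12. 12⁻¹ ≡ 31 (mod 53), so λ ≡ 27·31 ≡ 42.
  x = λ² - 44 - 44 = 1764 - 88 ≡ 33; y = λ·(44 - 33) - 6 ≡ 32. → (33, 32)
3P: (33, 32) + (44, 6). λ = (6 - 32)/(44 - 33) ≡ 27/11 mod 53. 11⁻¹ ≡ 29 (mod 53), so λ ≡ 41.
  x = λ² - 33 - 44 = 1681 - 77 ≡ 14; y = λ·(33 - 14) - 32 ≡ 5. → (14, 5)
4P: (14, 5) + (44, 6). λ = (6 - 5)/(44 - 14) ≡ 1/30 mod 53. 30⁻¹ ≡ 23 (mod 53) since 30·23 = 690 ≡ 1, so λ ≡ 23.
  x = λ² - 14 - 44 = 529 - 58 ≡ 47; y = λ·(14 - 47) - 5 ≡ 31. → (47, 31)
5P: (47, 31) + (44, 6). λ = (6 - 31)/(44 - 47) ≡ 28/50 mod 53. 50⁻¹ ≡ 35 (mod 53) since 50·35 = 1750 ≡ 1, so λ ≡ 26.
  x = λ² - 47 - 44 = 676 - 91 ≡ 2; y = λ·(47 - 2) - 31 ≡ 26. → (2, 26)
6P: (2, 26) + (44, 6). λ = (6 - 26)/(44 - 2) ≡ 33/42 mod 53. 42⁻¹ ≡ 24 (mod 53) since 42·24 = 1008 ≡ 1, so λ ≡ 50.
  x = λ² - 2 - 44 = 2500 - 46 ≡ 16; y = λ·(2 - 16) - 26 ≡ 16. → (16, 16)

(16, 16)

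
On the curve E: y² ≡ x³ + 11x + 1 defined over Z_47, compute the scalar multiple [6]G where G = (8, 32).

Repeated addition: build up to 6G.
2G: tangent at (8, 32): λ = (3·8² + 11)/(2·32) ≡ 15/17. 17⁻¹ ≡ 36 (mod 47), so λ ≡ 15·36 ≡ 23.
  x = λ² - 8 - 8 = 529 - 16 ≡ 43; y = λ·(8 - 43) - 32 ≡ 9. → (43, 9)
3G: (43, 9) + (8, 32). λ = (32 - 9)/(8 - 43) ≡ 23/12 mod 47. 12⁻¹ ≡ 4 (mod 47), so λ ≡ 45.
  x = λ² - 43 - 8 = 2025 - 51 ≡ 0; y = λ·(43 - 0) - 9 ≡ 46. → (0, 46)
4G: (0, 46) + (8, 32). λ = (32 - 46)/(8 - 0) ≡ 33/8 mod 47. 8⁻¹ ≡ 6 (mod 47) since 8·6 = 48 ≡ 1, so λ ≡ 10.
  x = λ² - 0 - 8 = 100 - 8 ≡ 45; y = λ·(0 - 45) - 46 ≡ 21. → (45, 21)
5G: (45, 21) + (8, 32). λ = (32 - 21)/(8 - 45) ≡ 11/10 mod 47. 10⁻¹ ≡ 33 (mod 47), so λ ≡ 34.
  x = λ² - 45 - 8 = 1156 - 53 ≡ 22; y = λ·(45 - 22) - 21 ≡ 9. → (22, 9)
6G: (22, 9) + (8, 32). λ = (32 - 9)/(8 - 22) ≡ 23/33 mod 47. 33⁻¹ ≡ 10 (mod 47) since 33·10 = 330 ≡ 1, so λ ≡ 42.
  x = λ² - 22 - 8 = 1764 - 30 ≡ 42; y = λ·(22 - 42) - 9 ≡ 44. → (42, 44)

(42, 44)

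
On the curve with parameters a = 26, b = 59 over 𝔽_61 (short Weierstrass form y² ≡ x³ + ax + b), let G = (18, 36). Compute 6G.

(40, 45)

Repeated addition: build up to 6G.
2G: tangent at (18, 36): λ = (3·18² + 26)/(2·36) ≡ 22/11. 11⁻¹ ≡ 50 (mod 61), so λ ≡ 22·50 ≡ 2.
  x = λ² - 18 - 18 = 4 - 36 ≡ 29; y = λ·(18 - 29) - 36 ≡ 3. → (29, 3)
3G: (29, 3) + (18, 36). λ = (36 - 3)/(18 - 29) ≡ 33/50 mod 61. 50⁻¹ ≡ 11 (mod 61), so λ ≡ 58.
  x = λ² - 29 - 18 = 3364 - 47 ≡ 23; y = λ·(29 - 23) - 3 ≡ 40. → (23, 40)
4G: (23, 40) + (18, 36). λ = (36 - 40)/(18 - 23) ≡ 57/56 mod 61. 56⁻¹ ≡ 12 (mod 61), so λ ≡ 13.
  x = λ² - 23 - 18 = 169 - 41 ≡ 6; y = λ·(23 - 6) - 40 ≡ 59. → (6, 59)
5G: (6, 59) + (18, 36). λ = (36 - 59)/(18 - 6) ≡ 38/12 mod 61. 12⁻¹ ≡ 56 (mod 61) since 12·56 = 672 ≡ 1, so λ ≡ 54.
  x = λ² - 6 - 18 = 2916 - 24 ≡ 25; y = λ·(6 - 25) - 59 ≡ 13. → (25, 13)
6G: (25, 13) + (18, 36). λ = (36 - 13)/(18 - 25) ≡ 23/54 mod 61. 54⁻¹ ≡ 26 (mod 61) since 54·26 = 1404 ≡ 1, so λ ≡ 49.
  x = λ² - 25 - 18 = 2401 - 43 ≡ 40; y = λ·(25 - 40) - 13 ≡ 45. → (40, 45)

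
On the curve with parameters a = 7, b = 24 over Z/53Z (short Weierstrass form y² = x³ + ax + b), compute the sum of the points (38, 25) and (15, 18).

(4, 13)

(38, 25) + (15, 18). λ = (18 - 25)/(15 - 38) ≡ 46/30 mod 53. 30⁻¹ ≡ 23 (mod 53) since 30·23 = 690 ≡ 1, so λ ≡ 51.
  x = λ² - 38 - 15 = 2601 - 53 ≡ 4; y = λ·(38 - 4) - 25 ≡ 13. → (4, 13)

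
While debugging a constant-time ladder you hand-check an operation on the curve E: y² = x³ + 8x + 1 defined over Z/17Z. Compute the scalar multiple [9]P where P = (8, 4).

Repeated addition: build up to 9P.
2P: tangent at (8, 4): λ = (3·8² + 8)/(2·4) ≡ 13/8. 8⁻¹ ≡ 15 (mod 17) since 8·15 = 120 ≡ 1, so λ ≡ 13·15 ≡ 8.
  x = λ² - 8 - 8 = 64 - 16 ≡ 14; y = λ·(8 - 14) - 4 ≡ 16. → (14, 16)
3P: (14, 16) + (8, 4). λ = (4 - 16)/(8 - 14) ≡ 5/11 mod 17. 11⁻¹ ≡ 14 (mod 17) since 11·14 = 154 ≡ 1, so λ ≡ 2.
  x = λ² - 14 - 8 = 4 - 22 ≡ 16; y = λ·(14 - 16) - 16 ≡ 14. → (16, 14)
4P: (16, 14) + (8, 4). λ = (4 - 14)/(8 - 16) ≡ 7/9 mod 17. 9⁻¹ ≡ 2 (mod 17), so λ ≡ 14.
  x = λ² - 16 - 8 = 196 - 24 ≡ 2; y = λ·(16 - 2) - 14 ≡ 12. → (2, 12)
5P: (2, 12) + (8, 4). λ = (4 - 12)/(8 - 2) ≡ 9/6 mod 17. 6⁻¹ ≡ 3 (mod 17), so λ ≡ 10.
  x = λ² - 2 - 8 = 100 - 10 ≡ 5; y = λ·(2 - 5) - 12 ≡ 9. → (5, 9)
6P: (5, 9) + (8, 4). λ = (4 - 9)/(8 - 5) ≡ 12/3 mod 17. 3⁻¹ ≡ 6 (mod 17), so λ ≡ 4.
  x = λ² - 5 - 8 = 16 - 13 ≡ 3; y = λ·(5 - 3) - 9 ≡ 16. → (3, 16)
7P: (3, 16) + (8, 4). λ = (4 - 16)/(8 - 3) ≡ 5/5 mod 17. 5⁻¹ ≡ 7 (mod 17) since 5·7 = 35 ≡ 1, so λ ≡ 1.
  x = λ² - 3 - 8 = 1 - 11 ≡ 7; y = λ·(3 - 7) - 16 ≡ 14. → (7, 14)
8P: (7, 14) + (8, 4). λ = (4 - 14)/(8 - 7) ≡ 7/1 mod 17. 1⁻¹ ≡ 1 (mod 17) since 1·1 = 1 ≡ 1, so λ ≡ 7.
  x = λ² - 7 - 8 = 49 - 15 ≡ 0; y = λ·(7 - 0) - 14 ≡ 1. → (0, 1)
9P: (0, 1) + (8, 4). λ = (4 - 1)/(8 - 0) ≡ 3/8 mod 17. 8⁻¹ ≡ 15 (mod 17) since 8·15 = 120 ≡ 1, so λ ≡ 11.
  x = λ² - 0 - 8 = 121 - 8 ≡ 11; y = λ·(0 - 11) - 1 ≡ 14. → (11, 14)

(11, 14)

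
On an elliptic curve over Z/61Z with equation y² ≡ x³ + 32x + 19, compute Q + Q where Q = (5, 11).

tangent at (5, 11): λ = (3·5² + 32)/(2·11) ≡ 46/22. 22⁻¹ ≡ 25 (mod 61) since 22·25 = 550 ≡ 1, so λ ≡ 46·25 ≡ 52.
  x = λ² - 5 - 5 = 2704 - 10 ≡ 10; y = λ·(5 - 10) - 11 ≡ 34. → (10, 34)

(10, 34)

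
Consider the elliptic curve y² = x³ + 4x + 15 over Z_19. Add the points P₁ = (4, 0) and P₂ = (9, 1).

(4, 0) + (9, 1). λ = (1 - 0)/(9 - 4) ≡ 1/5 mod 19. 5⁻¹ ≡ 4 (mod 19) since 5·4 = 20 ≡ 1, so λ ≡ 4.
  x = λ² - 4 - 9 = 16 - 13 ≡ 3; y = λ·(4 - 3) - 0 ≡ 4. → (3, 4)

(3, 4)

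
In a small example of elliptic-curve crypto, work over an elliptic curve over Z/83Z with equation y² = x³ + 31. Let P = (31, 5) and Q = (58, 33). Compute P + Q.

(31, 5) + (58, 33). λ = (33 - 5)/(58 - 31) ≡ 28/27 mod 83. 27⁻¹ ≡ 40 (mod 83) since 27·40 = 1080 ≡ 1, so λ ≡ 41.
  x = λ² - 31 - 58 = 1681 - 89 ≡ 15; y = λ·(31 - 15) - 5 ≡ 70. → (15, 70)

(15, 70)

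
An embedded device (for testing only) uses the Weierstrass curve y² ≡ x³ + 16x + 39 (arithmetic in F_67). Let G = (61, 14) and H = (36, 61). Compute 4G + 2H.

(29, 54)

First 4G:
Repeated addition: build up to 4G.
2G: tangent at (61, 14): λ = (3·61² + 16)/(2·14) ≡ 57/28. 28⁻¹ ≡ 12 (mod 67) since 28·12 = 336 ≡ 1, so λ ≡ 57·12 ≡ 14.
  x = λ² - 61 - 61 = 196 - 122 ≡ 7; y = λ·(61 - 7) - 14 ≡ 5. → (7, 5)
3G: (7, 5) + (61, 14). λ = (14 - 5)/(61 - 7) ≡ 9/54 mod 67. 54⁻¹ ≡ 36 (mod 67) since 54·36 = 1944 ≡ 1, so λ ≡ 56.
  x = λ² - 7 - 61 = 3136 - 68 ≡ 53; y = λ·(7 - 53) - 5 ≡ 32. → (53, 32)
4G: (53, 32) + (61, 14). λ = (14 - 32)/(61 - 53) ≡ 49/8 mod 67. 8⁻¹ ≡ 42 (mod 67), so λ ≡ 48.
  x = λ² - 53 - 61 = 2304 - 114 ≡ 46; y = λ·(53 - 46) - 32 ≡ 36. → (46, 36)
4G = (46, 36).
Next 2H:
Repeated addition: build up to 2H.
2H: tangent at (36, 61): λ = (3·36² + 16)/(2·61) ≡ 18/55. 55⁻¹ ≡ 39 (mod 67), so λ ≡ 18·39 ≡ 32.
  x = λ² - 36 - 36 = 1024 - 72 ≡ 14; y = λ·(36 - 14) - 61 ≡ 40. → (14, 40)
2H = (14, 40).
Finally 4G + 2H:
(46, 36) + (14, 40). λ = (40 - 36)/(14 - 46) ≡ 4/35 mod 67. 35⁻¹ ≡ 23 (mod 67) since 35·23 = 805 ≡ 1, so λ ≡ 25.
  x = λ² - 46 - 14 = 625 - 60 ≡ 29; y = λ·(46 - 29) - 36 ≡ 54. → (29, 54)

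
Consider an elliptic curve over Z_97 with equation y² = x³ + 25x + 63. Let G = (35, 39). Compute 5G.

(93, 53)

Repeated addition: build up to 5G.
2G: tangent at (35, 39): λ = (3·35² + 25)/(2·39) ≡ 14/78. 78⁻¹ ≡ 51 (mod 97), so λ ≡ 14·51 ≡ 35.
  x = λ² - 35 - 35 = 1225 - 70 ≡ 88; y = λ·(35 - 88) - 39 ≡ 46. → (88, 46)
3G: (88, 46) + (35, 39). λ = (39 - 46)/(35 - 88) ≡ 90/44 mod 97. 44⁻¹ ≡ 86 (mod 97) since 44·86 = 3784 ≡ 1, so λ ≡ 77.
  x = λ² - 88 - 35 = 5929 - 123 ≡ 83; y = λ·(88 - 83) - 46 ≡ 48. → (83, 48)
4G: (83, 48) + (35, 39). λ = (39 - 48)/(35 - 83) ≡ 88/49 mod 97. 49⁻¹ ≡ 2 (mod 97) since 49·2 = 98 ≡ 1, so λ ≡ 79.
  x = λ² - 83 - 35 = 6241 - 118 ≡ 12; y = λ·(83 - 12) - 48 ≡ 32. → (12, 32)
5G: (12, 32) + (35, 39). λ = (39 - 32)/(35 - 12) ≡ 7/23 mod 97. 23⁻¹ ≡ 38 (mod 97), so λ ≡ 72.
  x = λ² - 12 - 35 = 5184 - 47 ≡ 93; y = λ·(12 - 93) - 32 ≡ 53. → (93, 53)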